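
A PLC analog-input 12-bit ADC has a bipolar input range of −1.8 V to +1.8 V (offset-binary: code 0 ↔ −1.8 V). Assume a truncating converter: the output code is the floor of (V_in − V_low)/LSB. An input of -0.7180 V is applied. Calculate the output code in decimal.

Full-scale span = 3.6 V; LSB = 3.6/2^12 = 0.879 mV.
(-0.7180 − (−1.8)) / 0.000878906 = 1231.076 LSBs.
⌊·⌋(1231.076) = 1231.

code 1231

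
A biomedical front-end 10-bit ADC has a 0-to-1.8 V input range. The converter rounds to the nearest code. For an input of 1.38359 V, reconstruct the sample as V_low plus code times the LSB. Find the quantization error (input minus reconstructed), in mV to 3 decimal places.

Step size: 1.8 V ÷ 2^10 = 1.758 mV.
Scaled input = 787.1090 LSBs, so code = 787.
V_rec = 0 + 787·0.00175781 = 1.3833984 V.
V_in − V_rec = 0.000191563 V = 0.192 mV.

0.192 mV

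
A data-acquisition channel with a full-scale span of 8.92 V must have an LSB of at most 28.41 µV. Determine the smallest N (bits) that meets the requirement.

19 bits

Number of steps required ≥ 8.92 V / 28.41 µV = 313973.95.
Need 2^N ≥ 313973.95; 2^18 = 262144, 2^19 = 524288.
Minimum N = 19.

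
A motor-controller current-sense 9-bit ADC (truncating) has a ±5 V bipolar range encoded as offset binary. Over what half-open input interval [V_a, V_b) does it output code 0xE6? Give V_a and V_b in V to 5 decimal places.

[-0.50781 V, -0.48828 V)

LSB = 10/2^9 = 19.531 mV.
Code 0xE6 = 230 decimal.
V_a = V_low + 230·LSB = -0.507812 V; V_b = V_low + 231·LSB = -0.488281 V.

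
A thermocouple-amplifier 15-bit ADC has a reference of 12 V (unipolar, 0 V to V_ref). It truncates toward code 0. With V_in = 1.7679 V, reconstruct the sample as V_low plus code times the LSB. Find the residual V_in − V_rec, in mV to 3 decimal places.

LSB = 12/2^15 = 366.21 µV.
(V_in − V_low)/LSB = (1.7679 − 0)/0.000366211 = 4827.5456 → code 4827 (floor).
V_rec = 0 + 4827·0.000366211 = 1.7677002 V.
Error = 1.7679 − 1.7677002 = 0.000199805 V = 0.200 mV.

0.200 mV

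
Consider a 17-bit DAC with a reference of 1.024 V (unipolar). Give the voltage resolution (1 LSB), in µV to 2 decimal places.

Full-scale span = 1.024 V.
LSB = 1.024 / 2^17 = 1.024 / 131072 = 7.8125e-06 V = 7.81 µV.

7.81 µV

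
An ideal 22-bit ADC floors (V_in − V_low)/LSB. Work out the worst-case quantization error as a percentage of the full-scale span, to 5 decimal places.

0.00002 %

Truncating → worst-case error = 1 LSB = V_FS/2^22, so 100/4194304 = 2.38419e-05 % of full scale.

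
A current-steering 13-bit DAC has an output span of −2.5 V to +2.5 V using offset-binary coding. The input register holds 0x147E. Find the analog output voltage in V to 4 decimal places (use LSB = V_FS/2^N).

LSB = 5 V / 2^13 = 0.610 mV.
Code 0x147E = 5246 decimal.
V_out = (−2.5) + 5246 × 0.000610352 V = 0.701904 V.

0.7019 V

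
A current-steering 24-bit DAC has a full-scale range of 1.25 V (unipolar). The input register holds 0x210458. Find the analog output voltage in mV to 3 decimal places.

161.216 mV

LSB = 1.25 V / 2^24 = 0.07 µV.
Code 0x210458 = 2163800 decimal.
V_out = 0 + 2163800 × 7.45058e-08 V = 0.161216 V.
= 161.216 mV.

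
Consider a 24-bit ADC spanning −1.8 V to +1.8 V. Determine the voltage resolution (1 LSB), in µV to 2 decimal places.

0.21 µV

Full-scale span = 3.6 V.
LSB = 3.6 / 2^24 = 3.6 / 16777216 = 2.14577e-07 V = 0.21 µV.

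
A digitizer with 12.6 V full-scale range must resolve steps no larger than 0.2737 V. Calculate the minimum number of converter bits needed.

6 bits

Number of steps required ≥ 12.6 V / 0.2737 V = 46.04.
Need 2^N ≥ 46.04; 2^5 = 32, 2^6 = 64.
Minimum N = 6.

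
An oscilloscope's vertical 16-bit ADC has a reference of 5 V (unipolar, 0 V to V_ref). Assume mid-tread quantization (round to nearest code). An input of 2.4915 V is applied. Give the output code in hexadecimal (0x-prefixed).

code 0x7F91 (decimal 32657)

LSB = 5 V / 65536 = 76.29 µV.
(2.4915 − 0) / 7.62939e-05 = 32656.589 LSBs.
So the output code is 32657.
In hexadecimal (0x-prefixed): 0x7F91.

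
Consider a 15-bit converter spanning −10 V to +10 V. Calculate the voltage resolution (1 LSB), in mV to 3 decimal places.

Full-scale span = 20 V.
LSB = 20 / 2^15 = 20 / 32768 = 0.000610352 V = 0.610 mV.

0.610 mV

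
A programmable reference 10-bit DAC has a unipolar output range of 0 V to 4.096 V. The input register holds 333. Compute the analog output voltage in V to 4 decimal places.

1.3320 V

LSB = 4.096 V / 2^10 = 4.000 mV.
V_out = 0 + 333 × 0.004 V = 1.332 V.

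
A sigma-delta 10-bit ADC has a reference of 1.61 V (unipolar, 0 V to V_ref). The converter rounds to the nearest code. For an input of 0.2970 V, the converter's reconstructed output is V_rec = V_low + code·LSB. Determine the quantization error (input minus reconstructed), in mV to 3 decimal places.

-0.158 mV

LSB = 1.61/2^10 = 1.572 mV.
Scaled input = 188.8994 LSBs, so code = 189.
Reconstructed: 0.2971582 V.
Error = 0.2970 − 0.2971582 = -0.000158203 V = -0.158 mV.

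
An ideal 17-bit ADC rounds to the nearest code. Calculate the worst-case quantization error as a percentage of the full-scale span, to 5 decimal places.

0.00038 %

Rounding → worst-case error = ½ LSB = V_FS/2^18, so 100/262144 = 0.00038147 % of full scale.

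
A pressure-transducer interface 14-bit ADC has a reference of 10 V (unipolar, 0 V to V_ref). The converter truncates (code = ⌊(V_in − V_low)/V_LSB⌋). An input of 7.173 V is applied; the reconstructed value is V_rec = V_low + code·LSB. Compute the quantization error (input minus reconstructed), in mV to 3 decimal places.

0.148 mV

One LSB is 10 V / 16384 = 0.610 mV.
Scaled input = 11752.2432 LSBs, so code = 11752.
Code 11752 maps back to 0 + 11752×0.000610352 V = 7.1728516 V.
Error = 7.173 − 7.1728516 = 0.000148437 V = 0.148 mV.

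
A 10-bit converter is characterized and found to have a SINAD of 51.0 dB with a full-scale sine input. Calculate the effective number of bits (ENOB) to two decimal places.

8.18 bits

ENOB = (SINAD − 1.76) / 6.02 = (51.0 − 1.76)/6.02 = 8.179.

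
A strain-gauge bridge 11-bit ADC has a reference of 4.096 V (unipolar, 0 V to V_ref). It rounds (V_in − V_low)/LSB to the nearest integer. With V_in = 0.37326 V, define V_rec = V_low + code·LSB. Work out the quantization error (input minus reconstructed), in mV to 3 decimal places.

-0.740 mV

LSB = 4.096/2^11 = 2.000 mV.
(V_in − V_low)/LSB = (0.37326 − 0)/0.002 = 186.6300 → code 187 (round).
V_rec = 0 + 187·0.002 = 0.374 V.
Error = 0.37326 − 0.374 = -0.00074 V = -0.740 mV.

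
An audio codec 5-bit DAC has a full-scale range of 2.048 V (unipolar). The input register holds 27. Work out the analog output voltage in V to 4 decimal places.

1.7280 V

LSB = 2.048 V / 2^5 = 64.000 mV.
V_out = 0 + 27 × 0.064 V = 1.728 V.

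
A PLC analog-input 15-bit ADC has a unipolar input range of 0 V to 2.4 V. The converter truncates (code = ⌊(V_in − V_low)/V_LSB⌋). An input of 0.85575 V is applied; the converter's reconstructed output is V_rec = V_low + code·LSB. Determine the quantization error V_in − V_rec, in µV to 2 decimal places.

One LSB is 2.4 V / 32768 = 73.24 µV.
Scaled input = 11683.8400 LSBs, so code = 11683.
Reconstructed: 0.85568848 V.
Difference: 6.15234e-05 V → 61.52 µV.

61.52 µV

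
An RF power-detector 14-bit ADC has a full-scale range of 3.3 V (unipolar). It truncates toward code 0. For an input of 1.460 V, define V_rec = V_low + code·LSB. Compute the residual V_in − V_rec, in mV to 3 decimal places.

One LSB is 3.3 V / 16384 = 201.42 µV.
(V_in − V_low)/LSB = (1.460 − 0)/0.000201416 = 7248.6788 → code 7248 (floor).
Reconstructed: 1.4598633 V.
Error = 1.460 − 1.4598633 = 0.000136719 V = 0.137 mV.

0.137 mV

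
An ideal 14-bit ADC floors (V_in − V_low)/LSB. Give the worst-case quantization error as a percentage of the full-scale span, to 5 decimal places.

0.00610 %

Truncating → worst-case error = 1 LSB = V_FS/2^14, so 100/16384 = 0.00610352 % of full scale.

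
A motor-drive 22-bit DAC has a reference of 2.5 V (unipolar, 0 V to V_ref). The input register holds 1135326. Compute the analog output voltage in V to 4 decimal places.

LSB = 2.5 V / 2^22 = 0.60 µV.
V_out = 0 + 1135326 × 5.96046e-07 V = 0.676707 V.

0.6767 V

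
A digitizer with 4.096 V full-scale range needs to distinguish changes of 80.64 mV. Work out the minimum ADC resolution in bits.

Number of steps required ≥ 4.096 V / 80.64 mV = 50.79.
Need 2^N ≥ 50.79; 2^5 = 32, 2^6 = 64.
Minimum N = 6.

6 bits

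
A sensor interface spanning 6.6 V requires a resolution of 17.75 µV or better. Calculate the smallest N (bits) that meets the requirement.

19 bits

Number of steps required ≥ 6.6 V / 17.75 µV = 371830.99.
Need 2^N ≥ 371830.99; 2^18 = 262144, 2^19 = 524288.
Minimum N = 19.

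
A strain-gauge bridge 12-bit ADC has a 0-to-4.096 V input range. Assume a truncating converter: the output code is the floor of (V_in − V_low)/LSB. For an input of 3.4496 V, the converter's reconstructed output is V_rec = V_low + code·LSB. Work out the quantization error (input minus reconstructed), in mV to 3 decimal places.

0.600 mV

Step size: 4.096 V ÷ 2^12 = 1.000 mV.
(V_in − V_low)/LSB = (3.4496 − 0)/0.001 = 3449.6000 → code 3449 (floor).
Reconstructed: 3.449 V.
V_in − V_rec = 0.0006 V = 0.600 mV.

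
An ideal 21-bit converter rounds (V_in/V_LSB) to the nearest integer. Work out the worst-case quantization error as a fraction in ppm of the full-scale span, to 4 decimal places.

0.2384 ppm

Rounding → worst-case error = ½ LSB = V_FS/2^22, so 1e+06/4194304 = 0.238419 ppm of full scale.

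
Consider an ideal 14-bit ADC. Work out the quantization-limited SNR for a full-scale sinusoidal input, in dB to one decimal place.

SNR ≈ 6.02·N + 1.76 dB = 6.02·14 + 1.76 = 86.04 dB.

86.0 dB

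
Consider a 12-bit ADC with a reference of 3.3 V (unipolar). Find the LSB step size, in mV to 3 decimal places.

Full-scale span = 3.3 V.
LSB = 3.3 / 2^12 = 3.3 / 4096 = 0.000805664 V = 0.806 mV.

0.806 mV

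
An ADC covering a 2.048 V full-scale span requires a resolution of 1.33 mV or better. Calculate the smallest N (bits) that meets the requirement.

Number of steps required ≥ 2.048 V / 1.33 mV = 1539.85.
Need 2^N ≥ 1539.85; 2^10 = 1024, 2^11 = 2048.
Minimum N = 11.

11 bits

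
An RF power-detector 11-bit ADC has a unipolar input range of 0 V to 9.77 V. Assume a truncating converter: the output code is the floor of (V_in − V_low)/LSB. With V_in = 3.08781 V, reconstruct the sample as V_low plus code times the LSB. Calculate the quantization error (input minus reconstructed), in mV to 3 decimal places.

One LSB is 9.77 V / 2048 = 4.771 mV.
Scaled input = 647.2707 LSBs, so code = 647.
V_rec = 0 + 647·0.00477051 = 3.0865186 V.
Error = 3.08781 − 3.0865186 = 0.00129145 V = 1.291 mV.

1.291 mV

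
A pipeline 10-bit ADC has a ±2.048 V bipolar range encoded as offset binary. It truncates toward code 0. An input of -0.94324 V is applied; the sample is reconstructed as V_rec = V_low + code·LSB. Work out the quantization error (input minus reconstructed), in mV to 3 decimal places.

Step size: 4.096 V ÷ 2^10 = 4.000 mV.
Scaled input = 276.1900 LSBs, so code = 276.
V_rec = (−2.048) + 276·0.004 = -0.944 V.
V_in − V_rec = 0.00076 V = 0.760 mV.

0.760 mV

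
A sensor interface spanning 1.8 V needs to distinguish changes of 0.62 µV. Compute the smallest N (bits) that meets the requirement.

Number of steps required ≥ 1.8 V / 0.62 µV = 2903225.81.
Need 2^N ≥ 2903225.81; 2^21 = 2097152, 2^22 = 4194304.
Minimum N = 22.

22 bits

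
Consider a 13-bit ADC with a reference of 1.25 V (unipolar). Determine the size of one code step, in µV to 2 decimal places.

Full-scale span = 1.25 V.
LSB = 1.25 / 2^13 = 1.25 / 8192 = 0.000152588 V = 152.59 µV.

152.59 µV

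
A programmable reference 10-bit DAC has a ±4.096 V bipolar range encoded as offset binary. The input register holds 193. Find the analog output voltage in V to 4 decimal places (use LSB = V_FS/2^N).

LSB = 8.192 V / 2^10 = 8.000 mV.
V_out = (−4.096) + 193 × 0.008 V = -2.552 V.

-2.5520 V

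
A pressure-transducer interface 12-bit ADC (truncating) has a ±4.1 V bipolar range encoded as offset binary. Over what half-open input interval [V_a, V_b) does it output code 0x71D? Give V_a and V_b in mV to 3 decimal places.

[-454.443 mV, -452.441 mV)

LSB = 8.2/2^12 = 2.002 mV.
Code 0x71D = 1821 decimal.
V_a = V_low + 1821·LSB = -0.454443 V; V_b = V_low + 1822·LSB = -0.452441 V.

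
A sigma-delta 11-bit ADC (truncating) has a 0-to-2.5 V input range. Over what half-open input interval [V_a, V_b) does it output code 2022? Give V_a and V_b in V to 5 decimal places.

LSB = 2.5/2^11 = 1.221 mV.
V_a = V_low + 2022·LSB = 2.46826 V; V_b = V_low + 2023·LSB = 2.46948 V.

[2.46826 V, 2.46948 V)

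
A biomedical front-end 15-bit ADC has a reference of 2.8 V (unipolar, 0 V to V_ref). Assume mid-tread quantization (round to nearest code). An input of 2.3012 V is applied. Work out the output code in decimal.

code 26931

LSB = 2.8 V / 32768 = 85.45 µV.
(2.3012 − 0) / 8.54492e-05 = 26930.615 LSBs.
round(26930.615) = 26931.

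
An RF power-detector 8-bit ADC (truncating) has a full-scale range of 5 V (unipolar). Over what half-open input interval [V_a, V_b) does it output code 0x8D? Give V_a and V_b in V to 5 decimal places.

[2.75391 V, 2.77344 V)

LSB = 5/2^8 = 19.531 mV.
Code 0x8D = 141 decimal.
V_a = V_low + 141·LSB = 2.75391 V; V_b = V_low + 142·LSB = 2.77344 V.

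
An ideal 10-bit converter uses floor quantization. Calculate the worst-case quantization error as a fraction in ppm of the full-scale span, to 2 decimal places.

Truncating → worst-case error = 1 LSB = V_FS/2^10, so 1e+06/1024 = 976.562 ppm of full scale.

976.56 ppm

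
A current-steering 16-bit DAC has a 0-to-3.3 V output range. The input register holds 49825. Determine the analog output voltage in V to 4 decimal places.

2.5089 V

LSB = 3.3 V / 2^16 = 50.35 µV.
V_out = 0 + 49825 × 5.0354e-05 V = 2.50889 V.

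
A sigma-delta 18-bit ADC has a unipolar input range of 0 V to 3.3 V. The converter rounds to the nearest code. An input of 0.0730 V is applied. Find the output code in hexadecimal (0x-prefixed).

LSB = 3.3 V / 262144 = 12.59 µV.
(V_in − V_low)/LSB = (0.0730 − 0) / 1.25885e-05 = 5798.943.
Round → code 5799.
In hexadecimal (0x-prefixed): 0x16A7.

code 0x16A7 (decimal 5799)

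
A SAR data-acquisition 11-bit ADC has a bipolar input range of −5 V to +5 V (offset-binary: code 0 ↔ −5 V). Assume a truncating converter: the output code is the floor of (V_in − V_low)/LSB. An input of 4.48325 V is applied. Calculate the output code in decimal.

LSB = 10 V / 2048 = 4.883 mV.
Input sits at 1942.170 steps above V_low.
Floor → code 1942.

code 1942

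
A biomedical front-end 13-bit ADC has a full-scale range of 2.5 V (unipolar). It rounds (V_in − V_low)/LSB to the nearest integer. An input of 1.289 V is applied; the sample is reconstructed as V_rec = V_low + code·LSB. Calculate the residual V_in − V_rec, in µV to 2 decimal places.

Step size: 2.5 V ÷ 2^13 = 305.18 µV.
(V_in − V_low)/LSB = (1.289 − 0)/0.000305176 = 4223.7952 → code 4224 (round).
Code 4224 maps back to 0 + 4224×0.000305176 V = 1.2890625 V.
Difference: -6.25e-05 V → -62.50 µV.

-62.50 µV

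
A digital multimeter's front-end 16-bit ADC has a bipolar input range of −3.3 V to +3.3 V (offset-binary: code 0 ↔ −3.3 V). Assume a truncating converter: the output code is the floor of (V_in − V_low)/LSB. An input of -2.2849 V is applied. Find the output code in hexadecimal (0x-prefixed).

LSB = 6.6 V / 65536 = 100.71 µV.
(-2.2849 − (−3.3)) / 0.000100708 = 10079.635 LSBs.
Floor → code 10079.
In hexadecimal (0x-prefixed): 0x275F.

code 0x275F (decimal 10079)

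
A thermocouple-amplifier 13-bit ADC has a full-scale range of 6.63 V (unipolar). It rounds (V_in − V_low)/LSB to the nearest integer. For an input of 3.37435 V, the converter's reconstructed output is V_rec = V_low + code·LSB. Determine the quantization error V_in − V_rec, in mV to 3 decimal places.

One LSB is 6.63 V / 8192 = 0.809 mV.
(V_in − V_low)/LSB = (3.37435 − 0)/0.000809326 = 4169.3326 → code 4169 (round).
Code 4169 maps back to 0 + 4169×0.000809326 V = 3.3740808 V.
V_in − V_rec = 0.000269189 V = 0.269 mV.

0.269 mV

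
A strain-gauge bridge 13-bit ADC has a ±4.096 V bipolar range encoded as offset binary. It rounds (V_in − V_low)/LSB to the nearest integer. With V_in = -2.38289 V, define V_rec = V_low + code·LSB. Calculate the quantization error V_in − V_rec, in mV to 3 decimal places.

0.110 mV

LSB = 8.192/2^13 = 1.000 mV.
(-2.38289 − (−4.096))/0.001 = 1713.1100; round gives code 1713.
V_rec = (−4.096) + 1713·0.001 = -2.383 V.
Error = -2.38289 − (−2.383) = 0.00011 V = 0.110 mV.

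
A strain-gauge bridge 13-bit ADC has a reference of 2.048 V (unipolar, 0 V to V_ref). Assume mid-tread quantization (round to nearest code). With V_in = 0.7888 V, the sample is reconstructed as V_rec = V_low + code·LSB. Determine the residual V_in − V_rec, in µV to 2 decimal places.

50.00 µV

LSB = 2.048/2^13 = 250.00 µV.
(0.7888 − 0)/0.00025 = 3155.2000; round gives code 3155.
Code 3155 maps back to 0 + 3155×0.00025 V = 0.78875 V.
Error = 0.7888 − 0.78875 = 5e-05 V = 50.00 µV.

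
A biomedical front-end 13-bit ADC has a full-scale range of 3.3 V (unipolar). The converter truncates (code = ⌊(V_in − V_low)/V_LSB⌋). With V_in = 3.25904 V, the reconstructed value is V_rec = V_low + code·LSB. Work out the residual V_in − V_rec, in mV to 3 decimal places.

One LSB is 3.3 V / 8192 = 402.83 µV.
(V_in − V_low)/LSB = (3.25904 − 0)/0.000402832 = 8090.3199 → code 8090 (floor).
Reconstructed: 3.2589111 V.
Error = 3.25904 − 3.2589111 = 0.000128867 V = 0.129 mV.

0.129 mV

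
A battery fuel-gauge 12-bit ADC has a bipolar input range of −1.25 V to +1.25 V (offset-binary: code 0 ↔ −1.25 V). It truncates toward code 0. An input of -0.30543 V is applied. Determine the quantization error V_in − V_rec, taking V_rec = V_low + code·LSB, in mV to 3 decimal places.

0.356 mV

Step size: 2.5 V ÷ 2^12 = 0.610 mV.
(V_in − V_low)/LSB = (-0.30543 − (−1.25))/0.000610352 = 1547.5835 → code 1547 (floor).
V_rec = (−1.25) + 1547·0.000610352 = -0.30578613 V.
V_in − V_rec = 0.000356133 V = 0.356 mV.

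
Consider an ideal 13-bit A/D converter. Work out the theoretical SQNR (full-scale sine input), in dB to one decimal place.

80.0 dB

SNR ≈ 6.02·N + 1.76 dB = 6.02·13 + 1.76 = 80.02 dB.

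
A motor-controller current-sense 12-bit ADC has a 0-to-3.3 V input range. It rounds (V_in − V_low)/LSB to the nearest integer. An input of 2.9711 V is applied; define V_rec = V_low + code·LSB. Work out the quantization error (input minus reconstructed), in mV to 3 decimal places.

Step size: 3.3 V ÷ 2^12 = 0.806 mV.
Scaled input = 3687.7653 LSBs, so code = 3688.
Reconstructed: 2.9712891 V.
Difference: -0.000189062 V → -0.189 mV.

-0.189 mV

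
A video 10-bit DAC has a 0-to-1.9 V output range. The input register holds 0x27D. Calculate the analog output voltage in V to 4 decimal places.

1.1819 V

LSB = 1.9 V / 2^10 = 1.855 mV.
Code 0x27D = 637 decimal.
V_out = 0 + 637 × 0.00185547 V = 1.18193 V.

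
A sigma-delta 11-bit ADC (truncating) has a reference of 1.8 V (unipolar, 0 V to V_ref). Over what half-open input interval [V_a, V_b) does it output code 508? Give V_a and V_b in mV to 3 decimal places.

[446.484 mV, 447.363 mV)

LSB = 1.8/2^11 = 0.879 mV.
V_a = V_low + 508·LSB = 0.446484 V; V_b = V_low + 509·LSB = 0.447363 V.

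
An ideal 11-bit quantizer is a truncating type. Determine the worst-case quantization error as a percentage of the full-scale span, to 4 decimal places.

0.0488 %

Truncating → worst-case error = 1 LSB = V_FS/2^11, so 100/2048 = 0.0488281 % of full scale.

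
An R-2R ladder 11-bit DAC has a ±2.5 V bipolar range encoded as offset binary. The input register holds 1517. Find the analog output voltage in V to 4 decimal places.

LSB = 5 V / 2^11 = 2.441 mV.
V_out = (−2.5) + 1517 × 0.00244141 V = 1.20361 V.

1.2036 V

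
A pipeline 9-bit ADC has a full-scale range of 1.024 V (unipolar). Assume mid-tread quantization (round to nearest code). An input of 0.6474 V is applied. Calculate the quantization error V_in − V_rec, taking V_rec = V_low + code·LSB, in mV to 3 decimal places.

Step size: 1.024 V ÷ 2^9 = 2.000 mV.
(0.6474 − 0)/0.002 = 323.7000; round gives code 324.
Reconstructed: 0.648 V.
Error = 0.6474 − 0.648 = -0.0006 V = -0.600 mV.

-0.600 mV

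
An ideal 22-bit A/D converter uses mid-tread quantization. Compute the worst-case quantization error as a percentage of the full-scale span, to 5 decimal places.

0.00001 %

Rounding → worst-case error = ½ LSB = V_FS/2^23, so 100/8388608 = 1.19209e-05 % of full scale.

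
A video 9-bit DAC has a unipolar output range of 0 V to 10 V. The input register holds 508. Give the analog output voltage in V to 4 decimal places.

9.9219 V

LSB = 10 V / 2^9 = 19.531 mV.
V_out = 0 + 508 × 0.0195312 V = 9.92188 V.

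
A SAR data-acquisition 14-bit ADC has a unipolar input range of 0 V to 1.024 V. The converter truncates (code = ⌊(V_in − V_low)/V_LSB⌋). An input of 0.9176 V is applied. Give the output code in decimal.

code 14681

LSB = 1.024 V / 16384 = 62.50 µV.
(0.9176 − 0) / 6.25e-05 = 14681.600 LSBs.
Floor → code 14681.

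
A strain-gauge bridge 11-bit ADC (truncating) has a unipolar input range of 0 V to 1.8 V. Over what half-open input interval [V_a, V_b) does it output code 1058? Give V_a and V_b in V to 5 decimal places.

[0.92988 V, 0.93076 V)

LSB = 1.8/2^11 = 0.879 mV.
V_a = V_low + 1058·LSB = 0.929883 V; V_b = V_low + 1059·LSB = 0.930762 V.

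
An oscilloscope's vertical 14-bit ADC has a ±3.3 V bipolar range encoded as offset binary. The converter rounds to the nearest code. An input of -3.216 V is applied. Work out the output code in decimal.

code 209

With 16384 levels over 6.6 V, one step is 402.83 µV.
Input sits at 208.524 steps above V_low.
round(208.524) = 209.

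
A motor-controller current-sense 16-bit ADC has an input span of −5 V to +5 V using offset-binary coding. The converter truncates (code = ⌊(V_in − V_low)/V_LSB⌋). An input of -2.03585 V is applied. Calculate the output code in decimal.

code 19425

With 65536 levels over 10 V, one step is 152.59 µV.
(V_in − V_low)/LSB = (-2.03585 − (−5)) / 0.000152588 = 19425.853.
Floor → code 19425.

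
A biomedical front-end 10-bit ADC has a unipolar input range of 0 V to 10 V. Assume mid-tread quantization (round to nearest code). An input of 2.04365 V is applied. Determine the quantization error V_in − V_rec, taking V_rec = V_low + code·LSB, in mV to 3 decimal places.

Step size: 10 V ÷ 2^10 = 9.766 mV.
Scaled input = 209.2698 LSBs, so code = 209.
V_rec = 0 + 209·0.00976562 = 2.0410156 V.
V_in − V_rec = 0.00263437 V = 2.634 mV.

2.634 mV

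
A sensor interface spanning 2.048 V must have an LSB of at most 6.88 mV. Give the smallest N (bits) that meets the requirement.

9 bits

Number of steps required ≥ 2.048 V / 6.88 mV = 297.67.
Need 2^N ≥ 297.67; 2^8 = 256, 2^9 = 512.
Minimum N = 9.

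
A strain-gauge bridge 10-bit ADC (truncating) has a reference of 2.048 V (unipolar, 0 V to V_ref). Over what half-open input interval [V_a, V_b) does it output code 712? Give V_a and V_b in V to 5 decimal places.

[1.42400 V, 1.42600 V)

LSB = 2.048/2^10 = 2.000 mV.
V_a = V_low + 712·LSB = 1.424 V; V_b = V_low + 713·LSB = 1.426 V.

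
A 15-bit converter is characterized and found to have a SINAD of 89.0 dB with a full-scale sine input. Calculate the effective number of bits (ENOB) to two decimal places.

14.49 bits

ENOB = (SINAD − 1.76) / 6.02 = (89.0 − 1.76)/6.02 = 14.492.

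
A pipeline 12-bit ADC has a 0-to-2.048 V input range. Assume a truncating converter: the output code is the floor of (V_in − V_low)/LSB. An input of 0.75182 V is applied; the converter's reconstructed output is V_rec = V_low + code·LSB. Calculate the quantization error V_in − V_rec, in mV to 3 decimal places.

0.320 mV

LSB = 2.048/2^12 = 0.500 mV.
(0.75182 − 0)/0.0005 = 1503.6400; ⌊·⌋ gives code 1503.
V_rec = 0 + 1503·0.0005 = 0.7515 V.
V_in − V_rec = 0.00032 V = 0.320 mV.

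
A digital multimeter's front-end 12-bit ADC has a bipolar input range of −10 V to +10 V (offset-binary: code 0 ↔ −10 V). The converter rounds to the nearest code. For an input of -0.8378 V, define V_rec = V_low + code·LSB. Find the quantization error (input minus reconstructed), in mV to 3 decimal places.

2.044 mV

One LSB is 20 V / 4096 = 4.883 mV.
(-0.8378 − (−10))/0.00488281 = 1876.4186; round gives code 1876.
V_rec = (−10) + 1876·0.00488281 = -0.83984375 V.
Difference: 0.00204375 V → 2.044 mV.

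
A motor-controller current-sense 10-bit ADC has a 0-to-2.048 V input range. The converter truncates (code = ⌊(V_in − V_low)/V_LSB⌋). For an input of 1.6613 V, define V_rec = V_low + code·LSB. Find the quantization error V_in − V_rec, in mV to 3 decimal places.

1.300 mV

LSB = 2.048/2^10 = 2.000 mV.
(V_in − V_low)/LSB = (1.6613 − 0)/0.002 = 830.6500 → code 830 (floor).
Code 830 maps back to 0 + 830×0.002 V = 1.66 V.
V_in − V_rec = 0.0013 V = 1.300 mV.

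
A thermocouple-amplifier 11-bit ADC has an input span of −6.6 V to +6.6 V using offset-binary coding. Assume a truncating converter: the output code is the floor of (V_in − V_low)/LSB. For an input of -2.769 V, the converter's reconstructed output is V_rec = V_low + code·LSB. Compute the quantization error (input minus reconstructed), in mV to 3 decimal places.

Step size: 13.2 V ÷ 2^11 = 6.445 mV.
(V_in − V_low)/LSB = (-2.769 − (−6.6))/0.00644531 = 594.3855 → code 594 (floor).
V_rec = (−6.6) + 594·0.00644531 = -2.7714844 V.
Difference: 0.00248438 V → 2.484 mV.

2.484 mV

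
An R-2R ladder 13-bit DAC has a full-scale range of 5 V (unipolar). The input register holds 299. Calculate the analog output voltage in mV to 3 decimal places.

182.495 mV

LSB = 5 V / 2^13 = 0.610 mV.
V_out = 0 + 299 × 0.000610352 V = 0.182495 V.
= 182.495 mV.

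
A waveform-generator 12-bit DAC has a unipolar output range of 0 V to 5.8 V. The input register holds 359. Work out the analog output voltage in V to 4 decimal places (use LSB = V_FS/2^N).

LSB = 5.8 V / 2^12 = 1.416 mV.
V_out = 0 + 359 × 0.00141602 V = 0.50835 V.

0.5083 V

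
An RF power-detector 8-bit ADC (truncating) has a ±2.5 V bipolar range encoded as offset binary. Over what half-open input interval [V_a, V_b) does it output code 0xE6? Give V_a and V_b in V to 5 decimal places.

LSB = 5/2^8 = 19.531 mV.
Code 0xE6 = 230 decimal.
V_a = V_low + 230·LSB = 1.99219 V; V_b = V_low + 231·LSB = 2.01172 V.

[1.99219 V, 2.01172 V)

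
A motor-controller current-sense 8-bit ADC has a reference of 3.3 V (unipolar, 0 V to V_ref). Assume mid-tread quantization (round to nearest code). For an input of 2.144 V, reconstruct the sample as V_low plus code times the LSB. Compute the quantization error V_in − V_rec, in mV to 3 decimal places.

4.156 mV

LSB = 3.3/2^8 = 12.891 mV.
Scaled input = 166.3224 LSBs, so code = 166.
V_rec = 0 + 166·0.0128906 = 2.1398437 V.
V_in − V_rec = 0.00415625 V = 4.156 mV.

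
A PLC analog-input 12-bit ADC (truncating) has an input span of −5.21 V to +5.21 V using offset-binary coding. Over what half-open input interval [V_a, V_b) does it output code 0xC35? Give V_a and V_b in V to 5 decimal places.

[2.73983 V, 2.74237 V)

LSB = 10.42/2^12 = 2.544 mV.
Code 0xC35 = 3125 decimal.
V_a = V_low + 3125·LSB = 2.73983 V; V_b = V_low + 3126·LSB = 2.74237 V.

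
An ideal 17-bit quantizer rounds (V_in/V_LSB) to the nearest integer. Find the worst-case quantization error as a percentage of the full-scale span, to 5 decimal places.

Rounding → worst-case error = ½ LSB = V_FS/2^18, so 100/262144 = 0.00038147 % of full scale.

0.00038 %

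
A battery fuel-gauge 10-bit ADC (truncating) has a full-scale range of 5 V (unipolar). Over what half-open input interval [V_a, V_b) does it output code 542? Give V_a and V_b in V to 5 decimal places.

LSB = 5/2^10 = 4.883 mV.
V_a = V_low + 542·LSB = 2.64648 V; V_b = V_low + 543·LSB = 2.65137 V.

[2.64648 V, 2.65137 V)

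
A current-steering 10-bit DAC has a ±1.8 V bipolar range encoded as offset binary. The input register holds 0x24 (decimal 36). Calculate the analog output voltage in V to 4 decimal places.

LSB = 3.6 V / 2^10 = 3.516 mV.
Code 0x24 = 36 decimal.
V_out = (−1.8) + 36 × 0.00351563 V = -1.67344 V.

-1.6734 V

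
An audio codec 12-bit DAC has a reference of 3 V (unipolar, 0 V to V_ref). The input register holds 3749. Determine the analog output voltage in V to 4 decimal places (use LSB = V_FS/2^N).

2.7458 V

LSB = 3 V / 2^12 = 0.732 mV.
V_out = 0 + 3749 × 0.000732422 V = 2.74585 V.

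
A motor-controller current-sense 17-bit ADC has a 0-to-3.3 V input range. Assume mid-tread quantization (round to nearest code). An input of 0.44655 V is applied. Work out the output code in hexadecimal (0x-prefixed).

Full-scale span = 3.3 V; LSB = 3.3/2^17 = 25.18 µV.
(0.44655 − 0) / 2.5177e-05 = 17736.425 LSBs.
Round → code 17736.
In hexadecimal (0x-prefixed): 0x4548.

code 0x4548 (decimal 17736)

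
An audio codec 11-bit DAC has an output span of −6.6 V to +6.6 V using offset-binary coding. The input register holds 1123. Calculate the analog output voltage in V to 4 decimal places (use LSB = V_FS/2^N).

LSB = 13.2 V / 2^11 = 6.445 mV.
V_out = (−6.6) + 1123 × 0.00644531 V = 0.638086 V.

0.6381 V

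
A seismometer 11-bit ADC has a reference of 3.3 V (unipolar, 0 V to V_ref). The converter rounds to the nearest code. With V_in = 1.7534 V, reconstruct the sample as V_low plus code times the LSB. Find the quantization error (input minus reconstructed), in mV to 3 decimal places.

0.275 mV

LSB = 3.3/2^11 = 1.611 mV.
Scaled input = 1088.1707 LSBs, so code = 1088.
Code 1088 maps back to 0 + 1088×0.00161133 V = 1.753125 V.
Difference: 0.000275 V → 0.275 mV.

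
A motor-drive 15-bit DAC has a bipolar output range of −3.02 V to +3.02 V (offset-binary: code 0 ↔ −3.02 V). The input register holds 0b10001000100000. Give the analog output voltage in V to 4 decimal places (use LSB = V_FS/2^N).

LSB = 6.04 V / 2^15 = 184.33 µV.
Code 0b10001000100000 = 8736 decimal.
V_out = (−3.02) + 8736 × 0.000184326 V = -1.40973 V.

-1.4097 V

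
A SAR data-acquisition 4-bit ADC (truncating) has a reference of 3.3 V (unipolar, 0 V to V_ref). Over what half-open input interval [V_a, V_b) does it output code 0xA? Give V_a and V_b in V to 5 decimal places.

[2.06250 V, 2.26875 V)

LSB = 3.3/2^4 = 206.250 mV.
Code 0xA = 10 decimal.
V_a = V_low + 10·LSB = 2.0625 V; V_b = V_low + 11·LSB = 2.26875 V.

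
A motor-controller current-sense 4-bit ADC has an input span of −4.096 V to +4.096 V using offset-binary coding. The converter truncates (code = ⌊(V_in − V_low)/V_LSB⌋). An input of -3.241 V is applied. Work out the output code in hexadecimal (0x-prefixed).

code 0x1 (decimal 1)

Full-scale span = 8.192 V; LSB = 8.192/2^4 = 0.5120 V.
(-3.241 − (−4.096)) / 0.512 = 1.670 LSBs.
⌊·⌋(1.670) = 1.
In hexadecimal (0x-prefixed): 0x1.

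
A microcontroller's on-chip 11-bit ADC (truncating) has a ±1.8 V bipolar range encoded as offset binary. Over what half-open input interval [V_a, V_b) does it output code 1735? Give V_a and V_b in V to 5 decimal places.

[1.24980 V, 1.25156 V)

LSB = 3.6/2^11 = 1.758 mV.
V_a = V_low + 1735·LSB = 1.2498 V; V_b = V_low + 1736·LSB = 1.25156 V.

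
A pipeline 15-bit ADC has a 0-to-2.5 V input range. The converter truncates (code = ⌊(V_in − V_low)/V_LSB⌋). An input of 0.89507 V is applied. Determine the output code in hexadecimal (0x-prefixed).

With 32768 levels over 2.5 V, one step is 76.29 µV.
(0.89507 − 0) / 7.62939e-05 = 11731.862 LSBs.
So the output code is 11731.
In hexadecimal (0x-prefixed): 0x2DD3.

code 0x2DD3 (decimal 11731)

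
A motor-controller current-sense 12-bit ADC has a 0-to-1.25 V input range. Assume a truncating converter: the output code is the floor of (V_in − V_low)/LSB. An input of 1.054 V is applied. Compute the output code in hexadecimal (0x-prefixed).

code 0xD7D (decimal 3453)

LSB = 1.25 V / 4096 = 305.18 µV.
(V_in − V_low)/LSB = (1.054 − 0) / 0.000305176 = 3453.747.
Floor → code 3453.
In hexadecimal (0x-prefixed): 0xD7D.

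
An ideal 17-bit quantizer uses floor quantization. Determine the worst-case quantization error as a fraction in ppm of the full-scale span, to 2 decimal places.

Truncating → worst-case error = 1 LSB = V_FS/2^17, so 1e+06/131072 = 7.62939 ppm of full scale.

7.63 ppm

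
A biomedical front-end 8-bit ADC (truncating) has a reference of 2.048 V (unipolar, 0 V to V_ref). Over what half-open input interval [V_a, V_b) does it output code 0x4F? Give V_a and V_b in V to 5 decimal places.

[0.63200 V, 0.64000 V)

LSB = 2.048/2^8 = 8.000 mV.
Code 0x4F = 79 decimal.
V_a = V_low + 79·LSB = 0.632 V; V_b = V_low + 80·LSB = 0.64 V.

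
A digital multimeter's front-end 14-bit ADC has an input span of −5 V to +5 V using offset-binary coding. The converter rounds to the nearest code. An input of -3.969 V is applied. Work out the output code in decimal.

LSB = 10 V / 16384 = 0.610 mV.
(V_in − V_low)/LSB = (-3.969 − (−5)) / 0.000610352 = 1689.190.
round(1689.190) = 1689.

code 1689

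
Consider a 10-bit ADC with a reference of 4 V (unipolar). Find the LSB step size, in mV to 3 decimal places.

Full-scale span = 4 V.
LSB = 4 / 2^10 = 4 / 1024 = 0.00390625 V = 3.906 mV.

3.906 mV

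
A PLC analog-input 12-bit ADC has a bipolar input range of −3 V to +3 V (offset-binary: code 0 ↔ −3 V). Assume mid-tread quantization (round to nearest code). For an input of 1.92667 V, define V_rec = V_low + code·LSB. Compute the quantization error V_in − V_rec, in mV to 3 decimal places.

Step size: 6 V ÷ 2^12 = 1.465 mV.
(V_in − V_low)/LSB = (1.92667 − (−3))/0.00146484 = 3363.2734 → code 3363 (round).
V_rec = (−3) + 3363·0.00146484 = 1.9262695 V.
V_in − V_rec = 0.000400469 V = 0.400 mV.

0.400 mV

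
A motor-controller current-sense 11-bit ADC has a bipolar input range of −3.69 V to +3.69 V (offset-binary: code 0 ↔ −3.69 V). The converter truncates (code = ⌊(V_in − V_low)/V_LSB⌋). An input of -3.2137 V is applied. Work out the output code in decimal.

code 132

With 2048 levels over 7.38 V, one step is 3.604 mV.
Input sits at 132.176 steps above V_low.
⌊·⌋(132.176) = 132.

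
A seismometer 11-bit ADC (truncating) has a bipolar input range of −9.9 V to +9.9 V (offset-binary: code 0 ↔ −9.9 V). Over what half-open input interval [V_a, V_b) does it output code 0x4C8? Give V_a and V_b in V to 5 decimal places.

[1.93359 V, 1.94326 V)

LSB = 19.8/2^11 = 9.668 mV.
Code 0x4C8 = 1224 decimal.
V_a = V_low + 1224·LSB = 1.93359 V; V_b = V_low + 1225·LSB = 1.94326 V.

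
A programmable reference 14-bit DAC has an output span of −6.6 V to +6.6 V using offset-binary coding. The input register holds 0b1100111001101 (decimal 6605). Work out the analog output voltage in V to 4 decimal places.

LSB = 13.2 V / 2^14 = 0.806 mV.
Code 0b1100111001101 = 6605 decimal.
V_out = (−6.6) + 6605 × 0.000805664 V = -1.27859 V.

-1.2786 V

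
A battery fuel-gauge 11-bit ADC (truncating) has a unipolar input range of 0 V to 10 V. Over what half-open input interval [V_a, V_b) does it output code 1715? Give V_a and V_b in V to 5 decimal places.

[8.37402 V, 8.37891 V)

LSB = 10/2^11 = 4.883 mV.
V_a = V_low + 1715·LSB = 8.37402 V; V_b = V_low + 1716·LSB = 8.37891 V.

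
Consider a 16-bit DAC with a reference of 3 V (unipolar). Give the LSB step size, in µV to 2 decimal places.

45.78 µV

Full-scale span = 3 V.
LSB = 3 / 2^16 = 3 / 65536 = 4.57764e-05 V = 45.78 µV.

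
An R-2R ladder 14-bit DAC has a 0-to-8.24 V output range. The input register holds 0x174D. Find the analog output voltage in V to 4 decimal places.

LSB = 8.24 V / 2^14 = 0.503 mV.
Code 0x174D = 5965 decimal.
V_out = 0 + 5965 × 0.00050293 V = 2.99998 V.

3.0000 V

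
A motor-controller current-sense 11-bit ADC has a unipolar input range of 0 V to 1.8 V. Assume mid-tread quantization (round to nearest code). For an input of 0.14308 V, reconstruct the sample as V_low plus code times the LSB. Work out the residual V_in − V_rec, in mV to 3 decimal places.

-0.182 mV

Step size: 1.8 V ÷ 2^11 = 0.879 mV.
(V_in − V_low)/LSB = (0.14308 − 0)/0.000878906 = 162.7932 → code 163 (round).
Reconstructed: 0.14326172 V.
V_in − V_rec = -0.000181719 V = -0.182 mV.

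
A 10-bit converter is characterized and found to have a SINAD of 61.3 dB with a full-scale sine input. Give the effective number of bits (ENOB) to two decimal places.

ENOB = (SINAD − 1.76) / 6.02 = (61.3 − 1.76)/6.02 = 9.890.

9.89 bits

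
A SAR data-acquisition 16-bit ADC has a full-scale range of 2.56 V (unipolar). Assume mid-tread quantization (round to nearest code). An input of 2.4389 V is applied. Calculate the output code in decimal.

LSB = 2.56 V / 65536 = 39.06 µV.
(2.4389 − 0) / 3.90625e-05 = 62435.840 LSBs.
So the output code is 62436.

code 62436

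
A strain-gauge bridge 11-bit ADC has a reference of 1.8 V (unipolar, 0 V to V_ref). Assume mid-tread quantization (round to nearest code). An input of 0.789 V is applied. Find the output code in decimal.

Full-scale span = 1.8 V; LSB = 1.8/2^11 = 0.879 mV.
Input sits at 897.707 steps above V_low.
round(897.707) = 898.

code 898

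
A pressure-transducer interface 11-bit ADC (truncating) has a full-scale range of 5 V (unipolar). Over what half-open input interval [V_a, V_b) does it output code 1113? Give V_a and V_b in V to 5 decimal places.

[2.71729 V, 2.71973 V)

LSB = 5/2^11 = 2.441 mV.
V_a = V_low + 1113·LSB = 2.71729 V; V_b = V_low + 1114·LSB = 2.71973 V.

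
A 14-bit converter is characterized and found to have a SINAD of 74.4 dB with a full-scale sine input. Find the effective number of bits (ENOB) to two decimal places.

12.07 bits

ENOB = (SINAD − 1.76) / 6.02 = (74.4 − 1.76)/6.02 = 12.066.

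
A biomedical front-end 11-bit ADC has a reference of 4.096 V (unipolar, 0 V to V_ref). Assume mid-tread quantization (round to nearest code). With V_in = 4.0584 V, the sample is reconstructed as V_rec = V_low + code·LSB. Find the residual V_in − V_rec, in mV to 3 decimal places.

0.400 mV

LSB = 4.096/2^11 = 2.000 mV.
Scaled input = 2029.2000 LSBs, so code = 2029.
Code 2029 maps back to 0 + 2029×0.002 V = 4.058 V.
Error = 4.0584 − 4.058 = 0.0004 V = 0.400 mV.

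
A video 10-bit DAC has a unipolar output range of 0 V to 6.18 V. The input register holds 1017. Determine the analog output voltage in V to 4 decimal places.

6.1378 V

LSB = 6.18 V / 2^10 = 6.035 mV.
V_out = 0 + 1017 × 0.00603516 V = 6.13775 V.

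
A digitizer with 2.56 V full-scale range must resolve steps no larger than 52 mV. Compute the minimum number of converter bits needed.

6 bits

Number of steps required ≥ 2.56 V / 52 mV = 49.23.
Need 2^N ≥ 49.23; 2^5 = 32, 2^6 = 64.
Minimum N = 6.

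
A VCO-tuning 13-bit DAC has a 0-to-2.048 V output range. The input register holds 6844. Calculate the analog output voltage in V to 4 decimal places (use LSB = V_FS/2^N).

1.7110 V

LSB = 2.048 V / 2^13 = 250.00 µV.
V_out = 0 + 6844 × 0.00025 V = 1.711 V.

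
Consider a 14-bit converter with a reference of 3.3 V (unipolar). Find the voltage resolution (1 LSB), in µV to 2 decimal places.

Full-scale span = 3.3 V.
LSB = 3.3 / 2^14 = 3.3 / 16384 = 0.000201416 V = 201.42 µV.

201.42 µV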